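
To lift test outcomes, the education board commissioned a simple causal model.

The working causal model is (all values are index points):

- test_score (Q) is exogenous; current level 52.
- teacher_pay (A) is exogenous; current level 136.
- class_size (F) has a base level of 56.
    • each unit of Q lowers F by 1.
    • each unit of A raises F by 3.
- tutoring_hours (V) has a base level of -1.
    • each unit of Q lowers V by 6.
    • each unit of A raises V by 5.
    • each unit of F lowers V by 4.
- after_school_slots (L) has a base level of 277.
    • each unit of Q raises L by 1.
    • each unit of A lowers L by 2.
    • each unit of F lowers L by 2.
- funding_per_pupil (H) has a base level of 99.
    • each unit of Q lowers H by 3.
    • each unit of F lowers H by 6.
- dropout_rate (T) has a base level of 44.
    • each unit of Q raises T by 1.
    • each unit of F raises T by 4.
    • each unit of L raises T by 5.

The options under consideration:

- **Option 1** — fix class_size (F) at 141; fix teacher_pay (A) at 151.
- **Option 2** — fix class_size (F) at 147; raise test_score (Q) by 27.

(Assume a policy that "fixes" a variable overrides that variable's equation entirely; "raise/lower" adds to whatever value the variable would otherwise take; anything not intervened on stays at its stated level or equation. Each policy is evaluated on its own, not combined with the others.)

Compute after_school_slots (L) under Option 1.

Option 1 (F := 141, A := 151):
  Q = 52
  A = 151
  F = 141
  L = 277 + 52 − 2·151 − 2·141 = -255

-255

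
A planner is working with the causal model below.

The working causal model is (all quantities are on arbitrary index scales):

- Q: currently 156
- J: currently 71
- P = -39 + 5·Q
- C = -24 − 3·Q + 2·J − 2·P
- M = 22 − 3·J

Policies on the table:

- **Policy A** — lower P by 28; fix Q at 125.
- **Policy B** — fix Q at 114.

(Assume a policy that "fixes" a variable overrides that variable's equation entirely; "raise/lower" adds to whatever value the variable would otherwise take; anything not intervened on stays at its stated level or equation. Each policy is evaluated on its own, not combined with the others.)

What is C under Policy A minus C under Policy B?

-87

Policy A (P − 28, Q := 125):
  Q = 125
  J = 71
  P = -39 + 5·125 (−28 from intervention) = 558
  C = -24 − 3·125 + 2·71 − 2·558 = -1373
Policy B (Q := 114):
  Q = 114
  J = 71
  P = -39 + 5·114 = 531
  C = -24 − 3·114 + 2·71 − 2·531 = -1286
C: -1373 − (-1286) = -87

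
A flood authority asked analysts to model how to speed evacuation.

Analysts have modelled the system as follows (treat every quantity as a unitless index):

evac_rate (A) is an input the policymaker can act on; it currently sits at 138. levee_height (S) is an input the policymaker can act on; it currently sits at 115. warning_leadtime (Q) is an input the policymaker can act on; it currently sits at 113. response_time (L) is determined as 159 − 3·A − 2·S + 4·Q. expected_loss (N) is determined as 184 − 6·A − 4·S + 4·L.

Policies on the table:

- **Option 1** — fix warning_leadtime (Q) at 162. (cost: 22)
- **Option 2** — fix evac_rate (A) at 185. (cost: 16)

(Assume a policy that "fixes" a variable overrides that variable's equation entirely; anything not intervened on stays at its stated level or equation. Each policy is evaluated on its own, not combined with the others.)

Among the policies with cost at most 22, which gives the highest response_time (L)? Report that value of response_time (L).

163

Option 1 (Q := 162):
  A = 138
  S = 115
  Q = 162
  L = 159 − 3·138 − 2·115 + 4·162 = 163
Option 2 (A := 185):
  A = 185
  S = 115
  Q = 113
  L = 159 − 3·185 − 2·115 + 4·113 = -174
Comparing — Option 1: L=163, Option 2: L=-174. Highest is 163 (Option 1).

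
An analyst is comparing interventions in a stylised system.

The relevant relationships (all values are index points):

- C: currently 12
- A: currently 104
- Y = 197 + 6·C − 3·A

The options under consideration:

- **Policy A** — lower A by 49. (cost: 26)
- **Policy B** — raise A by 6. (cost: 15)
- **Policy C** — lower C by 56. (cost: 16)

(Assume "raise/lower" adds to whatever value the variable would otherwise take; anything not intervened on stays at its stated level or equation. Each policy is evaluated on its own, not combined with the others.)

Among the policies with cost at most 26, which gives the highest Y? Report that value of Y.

104

Policy A (A − 49):
  C = 12
  A = 104 − 49 = 55
  Y = 197 + 6·12 − 3·55 = 104
Policy B (A + 6):
  C = 12
  A = 104 + 6 = 110
  Y = 197 + 6·12 − 3·110 = -61
Policy C (C − 56):
  C = 12 − 56 = -44
  A = 104
  Y = 197 + 6·(-44) − 3·104 = -379
Comparing — Policy A: Y=104, Policy B: Y=-61, Policy C: Y=-379. Highest is 104 (Policy A).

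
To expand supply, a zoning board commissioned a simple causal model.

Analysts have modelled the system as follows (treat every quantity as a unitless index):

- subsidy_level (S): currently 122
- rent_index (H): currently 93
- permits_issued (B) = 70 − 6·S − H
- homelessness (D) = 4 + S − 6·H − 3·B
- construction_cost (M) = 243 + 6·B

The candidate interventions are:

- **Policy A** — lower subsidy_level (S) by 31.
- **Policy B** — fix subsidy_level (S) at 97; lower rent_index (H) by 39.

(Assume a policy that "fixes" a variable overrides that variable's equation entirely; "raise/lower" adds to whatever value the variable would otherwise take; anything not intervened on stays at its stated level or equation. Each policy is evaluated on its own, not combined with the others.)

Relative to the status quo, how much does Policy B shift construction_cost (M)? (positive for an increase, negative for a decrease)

Baseline:
  S = 122
  H = 93
  B = 70 − 6·122 − 93 = -755
  M = 243 + 6·(-755) = -4287
Policy B (S := 97, H − 39):
  S = 97
  H = 93 − 39 = 54
  B = 70 − 6·97 − 54 = -566
  M = 243 + 6·(-566) = -3153
Change in M: -3153 − (-4287) = 1134

1134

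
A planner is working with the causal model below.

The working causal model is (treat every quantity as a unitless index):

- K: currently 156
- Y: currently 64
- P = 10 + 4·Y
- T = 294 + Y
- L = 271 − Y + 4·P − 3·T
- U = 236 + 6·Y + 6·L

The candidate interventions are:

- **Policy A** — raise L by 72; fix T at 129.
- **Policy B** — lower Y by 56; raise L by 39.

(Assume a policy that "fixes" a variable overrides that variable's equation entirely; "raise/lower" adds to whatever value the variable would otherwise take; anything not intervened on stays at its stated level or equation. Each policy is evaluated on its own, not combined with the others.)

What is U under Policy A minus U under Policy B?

8688

Policy A (L + 72, T := 129):
  Y = 64
  P = 10 + 4·64 = 266
  T = 129
  L = 271 − 64 + 4·266 − 3·129 (+72 from intervention) = 956
  U = 236 + 6·64 + 6·956 = 6356
Policy B (Y − 56, L + 39):
  Y = 64 − 56 = 8
  P = 10 + 4·8 = 42
  T = 294 + 8 = 302
  L = 271 − 8 + 4·42 − 3·302 (+39 from intervention) = -436
  U = 236 + 6·8 + 6·(-436) = -2332
U: 6356 − (-2332) = 8688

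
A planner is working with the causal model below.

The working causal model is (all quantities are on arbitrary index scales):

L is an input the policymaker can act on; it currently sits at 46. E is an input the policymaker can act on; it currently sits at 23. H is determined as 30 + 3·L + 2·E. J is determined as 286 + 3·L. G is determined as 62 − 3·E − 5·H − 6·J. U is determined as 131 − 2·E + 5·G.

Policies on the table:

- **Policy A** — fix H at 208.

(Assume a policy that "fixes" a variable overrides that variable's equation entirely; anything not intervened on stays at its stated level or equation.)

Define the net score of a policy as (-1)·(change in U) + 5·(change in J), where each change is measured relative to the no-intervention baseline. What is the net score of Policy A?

-150

Baseline:
  L = 46
  E = 23
  H = 30 + 3·46 + 2·23 = 214
  J = 286 + 3·46 = 424
  G = 62 − 3·23 − 5·214 − 6·424 = -3621
  U = 131 − 2·23 + 5·(-3621) = -18020
Policy A (H := 208):
  L = 46
  E = 23
  H = 208
  J = 286 + 3·46 = 424
  G = 62 − 3·23 − 5·208 − 6·424 = -3591
  U = 131 − 2·23 + 5·(-3591) = -17870
ΔU = -17870 − (-18020) = 150; ΔJ = 424 − 424 = 0
Score = (-1)·150 + 5·0 = -150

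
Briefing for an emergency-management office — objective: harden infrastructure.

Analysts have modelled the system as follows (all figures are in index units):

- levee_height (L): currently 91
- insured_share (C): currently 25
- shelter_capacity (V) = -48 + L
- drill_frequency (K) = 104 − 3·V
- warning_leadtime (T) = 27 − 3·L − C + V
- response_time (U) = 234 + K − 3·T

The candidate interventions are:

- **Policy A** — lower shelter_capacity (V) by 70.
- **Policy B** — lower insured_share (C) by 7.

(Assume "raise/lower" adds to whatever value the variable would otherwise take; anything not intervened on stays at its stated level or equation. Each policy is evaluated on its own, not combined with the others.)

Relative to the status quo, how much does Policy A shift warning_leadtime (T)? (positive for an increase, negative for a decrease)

Baseline:
  L = 91
  C = 25
  V = -48 + 91 = 43
  T = 27 − 3·91 − 25 + 43 = -228
Policy A (V − 70):
  L = 91
  C = 25
  V = -48 + 91 (−70 from intervention) = -27
  T = 27 − 3·91 − 25 + (-27) = -298
Change in T: -298 − (-228) = -70

-70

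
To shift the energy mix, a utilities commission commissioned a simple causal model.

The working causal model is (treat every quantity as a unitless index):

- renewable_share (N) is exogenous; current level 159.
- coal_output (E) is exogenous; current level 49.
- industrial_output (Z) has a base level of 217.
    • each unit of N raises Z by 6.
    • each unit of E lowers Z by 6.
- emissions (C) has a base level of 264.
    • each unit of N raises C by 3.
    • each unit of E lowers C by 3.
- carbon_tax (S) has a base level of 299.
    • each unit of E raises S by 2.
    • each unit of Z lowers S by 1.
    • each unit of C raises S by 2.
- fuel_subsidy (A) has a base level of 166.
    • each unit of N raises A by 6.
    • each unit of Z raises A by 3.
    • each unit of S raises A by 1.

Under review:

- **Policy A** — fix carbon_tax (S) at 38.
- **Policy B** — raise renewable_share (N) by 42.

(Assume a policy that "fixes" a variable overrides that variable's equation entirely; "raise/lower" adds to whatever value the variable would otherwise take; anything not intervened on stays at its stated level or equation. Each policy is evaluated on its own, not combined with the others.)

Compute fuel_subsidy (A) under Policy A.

3789

Policy A (S := 38):
  N = 159
  E = 49
  Z = 217 + 6·159 − 6·49 = 877
  C = 264 + 3·159 − 3·49 = 594
  S = 38
  A = 166 + 6·159 + 3·877 + 38 = 3789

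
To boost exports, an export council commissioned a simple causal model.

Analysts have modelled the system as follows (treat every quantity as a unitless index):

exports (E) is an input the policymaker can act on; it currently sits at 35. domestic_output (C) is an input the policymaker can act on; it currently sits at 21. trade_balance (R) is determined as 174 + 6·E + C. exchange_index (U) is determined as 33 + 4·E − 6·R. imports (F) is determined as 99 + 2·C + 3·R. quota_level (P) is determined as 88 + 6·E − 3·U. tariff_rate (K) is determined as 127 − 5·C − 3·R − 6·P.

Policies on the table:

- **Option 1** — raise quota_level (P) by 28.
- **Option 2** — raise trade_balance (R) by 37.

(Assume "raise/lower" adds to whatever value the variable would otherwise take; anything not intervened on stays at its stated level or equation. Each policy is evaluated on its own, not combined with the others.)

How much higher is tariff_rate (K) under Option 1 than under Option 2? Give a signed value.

Option 1 (P + 28):
  E = 35
  C = 21
  R = 174 + 6·35 + 21 = 405
  U = 33 + 4·35 − 6·405 = -2257
  P = 88 + 6·35 − 3·(-2257) (+28 from intervention) = 7097
  K = 127 − 5·21 − 3·405 − 6·7097 = -43775
Option 2 (R + 37):
  E = 35
  C = 21
  R = 174 + 6·35 + 21 (+37 from intervention) = 442
  U = 33 + 4·35 − 6·442 = -2479
  P = 88 + 6·35 − 3·(-2479) = 7735
  K = 127 − 5·21 − 3·442 − 6·7735 = -47714
K: -43775 − (-47714) = 3939

3939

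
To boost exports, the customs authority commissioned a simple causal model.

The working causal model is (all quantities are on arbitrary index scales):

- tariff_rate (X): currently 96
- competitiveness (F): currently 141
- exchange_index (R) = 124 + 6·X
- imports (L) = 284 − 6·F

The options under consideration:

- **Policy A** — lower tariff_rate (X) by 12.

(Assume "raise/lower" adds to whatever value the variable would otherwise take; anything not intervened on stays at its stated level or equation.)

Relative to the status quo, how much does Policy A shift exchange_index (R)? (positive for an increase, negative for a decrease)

Baseline:
  X = 96
  R = 124 + 6·96 = 700
Policy A (X − 12):
  X = 96 − 12 = 84
  R = 124 + 6·84 = 628
Change in R: 628 − 700 = -72

-72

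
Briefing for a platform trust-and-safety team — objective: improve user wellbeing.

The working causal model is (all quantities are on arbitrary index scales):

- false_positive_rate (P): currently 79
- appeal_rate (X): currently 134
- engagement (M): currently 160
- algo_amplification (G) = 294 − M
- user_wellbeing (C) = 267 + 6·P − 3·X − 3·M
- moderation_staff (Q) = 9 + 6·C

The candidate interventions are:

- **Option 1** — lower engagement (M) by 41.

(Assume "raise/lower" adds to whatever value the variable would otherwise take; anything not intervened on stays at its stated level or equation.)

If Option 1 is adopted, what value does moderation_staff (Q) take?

Option 1 (M − 41):
  P = 79
  X = 134
  M = 160 − 41 = 119
  C = 267 + 6·79 − 3·134 − 3·119 = -18
  Q = 9 + 6·(-18) = -99

-99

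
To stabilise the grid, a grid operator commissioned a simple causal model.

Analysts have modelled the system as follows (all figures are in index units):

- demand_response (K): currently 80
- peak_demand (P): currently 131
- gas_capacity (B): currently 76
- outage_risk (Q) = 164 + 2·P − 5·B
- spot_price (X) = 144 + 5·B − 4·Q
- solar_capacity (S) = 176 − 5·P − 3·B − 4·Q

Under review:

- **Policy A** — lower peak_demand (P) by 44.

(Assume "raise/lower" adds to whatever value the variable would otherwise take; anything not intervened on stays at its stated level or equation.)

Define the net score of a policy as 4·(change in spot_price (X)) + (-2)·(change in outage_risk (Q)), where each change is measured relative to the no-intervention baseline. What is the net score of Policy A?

Baseline:
  P = 131
  B = 76
  Q = 164 + 2·131 − 5·76 = 46
  X = 144 + 5·76 − 4·46 = 340
Policy A (P − 44):
  P = 131 − 44 = 87
  B = 76
  Q = 164 + 2·87 − 5·76 = -42
  X = 144 + 5·76 − 4·(-42) = 692
ΔX = 692 − 340 = 352; ΔQ = -42 − 46 = -88
Score = 4·352 + (-2)·(-88) = 1584

1584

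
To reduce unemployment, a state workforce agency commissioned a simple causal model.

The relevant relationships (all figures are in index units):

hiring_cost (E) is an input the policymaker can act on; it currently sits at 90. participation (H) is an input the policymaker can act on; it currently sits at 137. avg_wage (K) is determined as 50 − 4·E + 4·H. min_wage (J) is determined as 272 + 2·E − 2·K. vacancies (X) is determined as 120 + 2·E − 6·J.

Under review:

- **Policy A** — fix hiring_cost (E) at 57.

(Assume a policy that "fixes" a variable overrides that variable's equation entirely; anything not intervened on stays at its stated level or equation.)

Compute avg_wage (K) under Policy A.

Policy A (E := 57):
  E = 57
  H = 137
  K = 50 − 4·57 + 4·137 = 370

370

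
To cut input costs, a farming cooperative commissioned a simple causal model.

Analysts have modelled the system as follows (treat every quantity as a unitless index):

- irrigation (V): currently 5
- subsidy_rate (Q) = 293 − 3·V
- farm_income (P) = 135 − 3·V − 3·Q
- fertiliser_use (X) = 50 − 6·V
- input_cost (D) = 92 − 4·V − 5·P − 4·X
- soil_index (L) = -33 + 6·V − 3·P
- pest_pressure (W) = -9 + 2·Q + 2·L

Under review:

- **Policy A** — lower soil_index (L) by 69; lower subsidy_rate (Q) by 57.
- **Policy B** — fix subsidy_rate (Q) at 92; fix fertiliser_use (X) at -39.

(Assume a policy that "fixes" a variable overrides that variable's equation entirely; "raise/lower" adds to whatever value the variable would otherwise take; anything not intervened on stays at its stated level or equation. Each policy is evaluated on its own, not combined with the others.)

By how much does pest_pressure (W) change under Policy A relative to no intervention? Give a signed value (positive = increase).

-1278

Baseline:
  V = 5
  Q = 293 − 3·5 = 278
  P = 135 − 3·5 − 3·278 = -714
  L = -33 + 6·5 − 3·(-714) = 2139
  W = -9 + 2·278 + 2·2139 = 4825
Policy A (L − 69, Q − 57):
  V = 5
  Q = 293 − 3·5 (−57 from intervention) = 221
  P = 135 − 3·5 − 3·221 = -543
  L = -33 + 6·5 − 3·(-543) (−69 from intervention) = 1557
  W = -9 + 2·221 + 2·1557 = 3547
Change in W: 3547 − 4825 = -1278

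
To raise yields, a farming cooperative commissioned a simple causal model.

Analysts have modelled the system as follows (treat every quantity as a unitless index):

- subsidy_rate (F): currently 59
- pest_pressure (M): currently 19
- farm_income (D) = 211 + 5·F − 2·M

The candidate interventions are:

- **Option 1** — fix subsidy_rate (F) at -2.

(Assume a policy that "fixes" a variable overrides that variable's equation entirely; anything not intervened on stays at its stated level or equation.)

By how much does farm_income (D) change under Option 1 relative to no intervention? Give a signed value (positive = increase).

Baseline:
  F = 59
  M = 19
  D = 211 + 5·59 − 2·19 = 468
Option 1 (F := -2):
  F = -2
  M = 19
  D = 211 + 5·(-2) − 2·19 = 163
Change in D: 163 − 468 = -305

-305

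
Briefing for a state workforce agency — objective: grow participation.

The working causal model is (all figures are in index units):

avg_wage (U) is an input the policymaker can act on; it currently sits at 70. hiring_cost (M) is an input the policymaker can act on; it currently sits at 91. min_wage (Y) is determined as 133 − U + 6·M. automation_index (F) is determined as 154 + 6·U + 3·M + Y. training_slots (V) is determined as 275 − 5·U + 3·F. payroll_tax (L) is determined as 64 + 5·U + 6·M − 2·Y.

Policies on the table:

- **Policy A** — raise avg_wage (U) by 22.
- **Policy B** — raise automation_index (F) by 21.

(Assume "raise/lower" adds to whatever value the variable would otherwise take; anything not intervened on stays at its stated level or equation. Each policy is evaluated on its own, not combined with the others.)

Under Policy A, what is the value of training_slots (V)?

4513

Policy A (U + 22):
  U = 70 + 22 = 92
  M = 91
  Y = 133 − 92 + 6·91 = 587
  F = 154 + 6·92 + 3·91 + 587 = 1566
  V = 275 − 5·92 + 3·1566 = 4513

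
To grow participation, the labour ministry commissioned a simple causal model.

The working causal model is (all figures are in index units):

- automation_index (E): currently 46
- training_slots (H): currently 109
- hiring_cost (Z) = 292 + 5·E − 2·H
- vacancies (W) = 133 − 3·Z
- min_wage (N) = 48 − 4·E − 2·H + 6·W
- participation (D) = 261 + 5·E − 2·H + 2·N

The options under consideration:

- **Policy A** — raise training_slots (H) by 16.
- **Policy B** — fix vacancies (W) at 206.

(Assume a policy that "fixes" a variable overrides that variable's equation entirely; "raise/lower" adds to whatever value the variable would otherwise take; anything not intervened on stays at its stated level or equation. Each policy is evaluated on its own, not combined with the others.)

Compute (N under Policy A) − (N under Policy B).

-5366

Policy A (H + 16):
  E = 46
  H = 109 + 16 = 125
  Z = 292 + 5·46 − 2·125 = 272
  W = 133 − 3·272 = -683
  N = 48 − 4·46 − 2·125 + 6·(-683) = -4484
Policy B (W := 206):
  E = 46
  H = 109
  Z = 292 + 5·46 − 2·109 = 304
  W = 206
  N = 48 − 4·46 − 2·109 + 6·206 = 882
N: -4484 − 882 = -5366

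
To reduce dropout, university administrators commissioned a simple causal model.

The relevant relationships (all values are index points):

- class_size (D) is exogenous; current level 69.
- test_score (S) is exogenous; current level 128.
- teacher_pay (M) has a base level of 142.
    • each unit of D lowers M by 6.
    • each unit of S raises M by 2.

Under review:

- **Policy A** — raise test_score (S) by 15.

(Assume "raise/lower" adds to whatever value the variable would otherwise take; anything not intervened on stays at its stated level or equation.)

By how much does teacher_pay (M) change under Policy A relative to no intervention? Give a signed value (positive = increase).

30

Baseline:
  D = 69
  S = 128
  M = 142 − 6·69 + 2·128 = -16
Policy A (S + 15):
  D = 69
  S = 128 + 15 = 143
  M = 142 − 6·69 + 2·143 = 14
Change in M: 14 − (-16) = 30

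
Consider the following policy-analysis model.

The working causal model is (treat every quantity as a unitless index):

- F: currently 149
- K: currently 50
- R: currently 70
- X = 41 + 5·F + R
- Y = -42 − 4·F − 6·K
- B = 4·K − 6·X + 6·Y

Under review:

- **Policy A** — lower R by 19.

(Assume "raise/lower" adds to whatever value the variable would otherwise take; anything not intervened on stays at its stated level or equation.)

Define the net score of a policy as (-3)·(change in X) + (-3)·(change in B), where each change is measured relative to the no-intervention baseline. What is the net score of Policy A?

Baseline:
  F = 149
  K = 50
  R = 70
  X = 41 + 5·149 + 70 = 856
  Y = -42 − 4·149 − 6·50 = -938
  B = 0 + 4·50 − 6·856 + 6·(-938) = -10564
Policy A (R − 19):
  F = 149
  K = 50
  R = 70 − 19 = 51
  X = 41 + 5·149 + 51 = 837
  Y = -42 − 4·149 − 6·50 = -938
  B = 0 + 4·50 − 6·837 + 6·(-938) = -10450
ΔX = 837 − 856 = -19; ΔB = -10450 − (-10564) = 114
Score = (-3)·(-19) + (-3)·114 = -285

-285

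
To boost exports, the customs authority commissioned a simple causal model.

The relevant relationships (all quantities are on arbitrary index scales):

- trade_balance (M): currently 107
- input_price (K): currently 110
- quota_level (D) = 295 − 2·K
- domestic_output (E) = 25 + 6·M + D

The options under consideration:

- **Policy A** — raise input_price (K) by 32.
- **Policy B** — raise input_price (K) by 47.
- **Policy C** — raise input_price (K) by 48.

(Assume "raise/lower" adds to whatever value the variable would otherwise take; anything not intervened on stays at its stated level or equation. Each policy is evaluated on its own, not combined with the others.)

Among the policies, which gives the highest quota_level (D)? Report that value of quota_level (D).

11

Policy A (K + 32):
  K = 110 + 32 = 142
  D = 295 − 2·142 = 11
Policy B (K + 47):
  K = 110 + 47 = 157
  D = 295 − 2·157 = -19
Policy C (K + 48):
  K = 110 + 48 = 158
  D = 295 − 2·158 = -21
Comparing — Policy A: D=11, Policy B: D=-19, Policy C: D=-21. Highest is 11 (Policy A).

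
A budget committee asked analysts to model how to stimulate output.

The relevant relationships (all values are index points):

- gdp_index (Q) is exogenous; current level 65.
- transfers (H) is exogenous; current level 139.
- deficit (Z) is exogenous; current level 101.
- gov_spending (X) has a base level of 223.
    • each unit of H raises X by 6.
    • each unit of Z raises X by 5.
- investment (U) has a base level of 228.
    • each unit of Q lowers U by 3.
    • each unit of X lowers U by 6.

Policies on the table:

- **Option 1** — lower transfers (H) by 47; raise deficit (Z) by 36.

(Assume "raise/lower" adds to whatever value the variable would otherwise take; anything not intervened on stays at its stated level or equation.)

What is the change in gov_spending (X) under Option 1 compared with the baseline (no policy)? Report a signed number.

Baseline:
  H = 139
  Z = 101
  X = 223 + 6·139 + 5·101 = 1562
Option 1 (H − 47, Z + 36):
  H = 139 − 47 = 92
  Z = 101 + 36 = 137
  X = 223 + 6·92 + 5·137 = 1460
Change in X: 1460 − 1562 = -102

-102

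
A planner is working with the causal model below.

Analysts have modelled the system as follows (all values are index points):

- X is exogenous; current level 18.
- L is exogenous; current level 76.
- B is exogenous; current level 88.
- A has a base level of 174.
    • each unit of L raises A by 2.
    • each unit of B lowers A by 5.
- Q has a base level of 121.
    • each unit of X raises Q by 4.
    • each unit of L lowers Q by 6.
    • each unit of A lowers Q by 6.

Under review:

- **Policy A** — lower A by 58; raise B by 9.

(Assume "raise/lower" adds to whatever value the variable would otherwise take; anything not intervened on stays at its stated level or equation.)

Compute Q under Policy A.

Policy A (A − 58, B + 9):
  X = 18
  L = 76
  B = 88 + 9 = 97
  A = 174 + 2·76 − 5·97 (−58 from intervention) = -217
  Q = 121 + 4·18 − 6·76 − 6·(-217) = 1039

1039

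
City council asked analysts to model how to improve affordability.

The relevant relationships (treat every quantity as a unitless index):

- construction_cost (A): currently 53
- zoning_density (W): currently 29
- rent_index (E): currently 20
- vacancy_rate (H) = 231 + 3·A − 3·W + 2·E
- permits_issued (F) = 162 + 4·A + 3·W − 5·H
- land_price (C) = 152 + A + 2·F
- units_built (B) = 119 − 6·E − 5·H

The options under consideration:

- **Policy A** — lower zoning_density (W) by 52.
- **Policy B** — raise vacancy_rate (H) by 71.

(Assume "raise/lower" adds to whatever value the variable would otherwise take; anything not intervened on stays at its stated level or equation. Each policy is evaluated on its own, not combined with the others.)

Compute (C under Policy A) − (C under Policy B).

-1162

Policy A (W − 52):
  A = 53
  W = 29 − 52 = -23
  E = 20
  H = 231 + 3·53 − 3·(-23) + 2·20 = 499
  F = 162 + 4·53 + 3·(-23) − 5·499 = -2190
  C = 152 + 53 + 2·(-2190) = -4175
Policy B (H + 71):
  A = 53
  W = 29
  E = 20
  H = 231 + 3·53 − 3·29 + 2·20 (+71 from intervention) = 414
  F = 162 + 4·53 + 3·29 − 5·414 = -1609
  C = 152 + 53 + 2·(-1609) = -3013
C: -4175 − (-3013) = -1162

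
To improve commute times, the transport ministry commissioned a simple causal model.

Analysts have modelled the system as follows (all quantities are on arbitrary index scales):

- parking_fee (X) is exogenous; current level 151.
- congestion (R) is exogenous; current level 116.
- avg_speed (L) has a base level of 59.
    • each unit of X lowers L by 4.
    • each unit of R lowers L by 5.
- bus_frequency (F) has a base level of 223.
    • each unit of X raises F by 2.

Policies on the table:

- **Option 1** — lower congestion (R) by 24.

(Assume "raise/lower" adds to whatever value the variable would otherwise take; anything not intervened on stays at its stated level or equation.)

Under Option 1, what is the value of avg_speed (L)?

-1005

Option 1 (R − 24):
  X = 151
  R = 116 − 24 = 92
  L = 59 − 4·151 − 5·92 = -1005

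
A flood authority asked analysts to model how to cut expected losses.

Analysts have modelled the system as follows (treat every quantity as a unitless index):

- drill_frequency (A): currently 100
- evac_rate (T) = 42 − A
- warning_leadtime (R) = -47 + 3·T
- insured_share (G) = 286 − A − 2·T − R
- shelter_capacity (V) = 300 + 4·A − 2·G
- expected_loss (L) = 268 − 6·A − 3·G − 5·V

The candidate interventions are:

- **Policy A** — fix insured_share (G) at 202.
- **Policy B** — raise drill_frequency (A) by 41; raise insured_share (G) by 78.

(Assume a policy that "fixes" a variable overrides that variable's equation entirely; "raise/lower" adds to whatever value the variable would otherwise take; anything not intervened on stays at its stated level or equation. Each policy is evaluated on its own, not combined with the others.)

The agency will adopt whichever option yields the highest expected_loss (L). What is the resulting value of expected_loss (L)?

457

Policy A (G := 202):
  A = 100
  T = 42 − 100 = -58
  R = -47 + 3·(-58) = -221
  G = 202
  V = 300 + 4·100 − 2·202 = 296
  L = 268 − 6·100 − 3·202 − 5·296 = -2418
Policy B (A + 41, G + 78):
  A = 100 + 41 = 141
  T = 42 − 141 = -99
  R = -47 + 3·(-99) = -344
  G = 286 − 141 − 2·(-99) − (-344) (+78 from intervention) = 765
  V = 300 + 4·141 − 2·765 = -666
  L = 268 − 6·141 − 3·765 − 5·(-666) = 457
Comparing — Policy A: L=-2418, Policy B: L=457. Highest is 457 (Policy B).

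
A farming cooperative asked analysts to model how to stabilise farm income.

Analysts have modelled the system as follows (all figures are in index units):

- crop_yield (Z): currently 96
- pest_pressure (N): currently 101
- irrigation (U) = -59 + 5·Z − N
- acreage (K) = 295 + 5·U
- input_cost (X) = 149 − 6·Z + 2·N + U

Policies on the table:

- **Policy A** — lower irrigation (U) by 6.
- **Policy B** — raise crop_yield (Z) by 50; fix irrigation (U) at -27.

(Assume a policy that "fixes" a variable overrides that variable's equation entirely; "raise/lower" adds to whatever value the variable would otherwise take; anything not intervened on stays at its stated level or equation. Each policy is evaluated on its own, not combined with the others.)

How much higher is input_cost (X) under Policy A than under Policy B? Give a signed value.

641

Policy A (U − 6):
  Z = 96
  N = 101
  U = -59 + 5·96 − 101 (−6 from intervention) = 314
  X = 149 − 6·96 + 2·101 + 314 = 89
Policy B (Z + 50, U := -27):
  Z = 96 + 50 = 146
  N = 101
  U = -27
  X = 149 − 6·146 + 2·101 + (-27) = -552
X: 89 − (-552) = 641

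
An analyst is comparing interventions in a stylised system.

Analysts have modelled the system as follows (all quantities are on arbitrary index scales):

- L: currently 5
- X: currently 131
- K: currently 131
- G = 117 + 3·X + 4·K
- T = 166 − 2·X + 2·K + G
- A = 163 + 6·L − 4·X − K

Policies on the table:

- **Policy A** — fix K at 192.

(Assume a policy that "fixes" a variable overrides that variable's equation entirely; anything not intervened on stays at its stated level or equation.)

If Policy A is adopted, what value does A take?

-523

Policy A (K := 192):
  L = 5
  X = 131
  K = 192
  A = 163 + 6·5 − 4·131 − 192 = -523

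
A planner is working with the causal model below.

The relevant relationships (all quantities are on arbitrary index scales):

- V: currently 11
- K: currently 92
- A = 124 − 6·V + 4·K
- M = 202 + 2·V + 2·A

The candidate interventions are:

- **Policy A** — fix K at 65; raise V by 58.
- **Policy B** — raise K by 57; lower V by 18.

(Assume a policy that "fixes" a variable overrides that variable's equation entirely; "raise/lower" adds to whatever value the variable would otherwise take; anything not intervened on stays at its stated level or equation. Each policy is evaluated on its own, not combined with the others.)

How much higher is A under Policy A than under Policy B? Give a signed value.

-792

Policy A (K := 65, V + 58):
  V = 11 + 58 = 69
  K = 65
  A = 124 − 6·69 + 4·65 = -30
Policy B (K + 57, V − 18):
  V = 11 − 18 = -7
  K = 92 + 57 = 149
  A = 124 − 6·(-7) + 4·149 = 762
A: -30 − 762 = -792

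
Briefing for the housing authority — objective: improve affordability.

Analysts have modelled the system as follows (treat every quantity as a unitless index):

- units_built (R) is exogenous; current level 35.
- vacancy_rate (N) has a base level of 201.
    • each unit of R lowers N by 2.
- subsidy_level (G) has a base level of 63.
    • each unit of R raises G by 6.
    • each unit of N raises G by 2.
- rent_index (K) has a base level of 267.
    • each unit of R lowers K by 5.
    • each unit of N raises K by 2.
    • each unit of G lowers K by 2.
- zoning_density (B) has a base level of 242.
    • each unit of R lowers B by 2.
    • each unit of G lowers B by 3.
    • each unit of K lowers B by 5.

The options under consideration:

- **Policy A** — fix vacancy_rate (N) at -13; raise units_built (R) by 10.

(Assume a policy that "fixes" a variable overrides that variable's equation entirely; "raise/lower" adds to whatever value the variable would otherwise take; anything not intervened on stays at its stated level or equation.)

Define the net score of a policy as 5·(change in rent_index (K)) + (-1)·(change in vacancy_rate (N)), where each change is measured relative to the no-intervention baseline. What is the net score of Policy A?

Baseline:
  R = 35
  N = 201 − 2·35 = 131
  G = 63 + 6·35 + 2·131 = 535
  K = 267 − 5·35 + 2·131 − 2·535 = -716
Policy A (N := -13, R + 10):
  R = 35 + 10 = 45
  N = -13
  G = 63 + 6·45 + 2·(-13) = 307
  K = 267 − 5·45 + 2·(-13) − 2·307 = -598
ΔK = -598 − (-716) = 118; ΔN = -13 − 131 = -144
Score = 5·118 + (-1)·(-144) = 734

734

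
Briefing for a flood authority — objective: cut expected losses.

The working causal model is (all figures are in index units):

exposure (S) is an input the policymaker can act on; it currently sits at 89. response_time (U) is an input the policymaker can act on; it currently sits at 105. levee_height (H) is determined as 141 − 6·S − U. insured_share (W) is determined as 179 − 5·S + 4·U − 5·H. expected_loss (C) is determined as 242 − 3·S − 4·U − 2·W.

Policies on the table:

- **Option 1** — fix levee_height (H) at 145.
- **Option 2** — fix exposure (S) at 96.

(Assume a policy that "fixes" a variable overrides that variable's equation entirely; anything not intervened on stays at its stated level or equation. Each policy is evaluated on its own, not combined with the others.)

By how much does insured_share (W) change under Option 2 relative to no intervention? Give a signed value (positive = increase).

175

Baseline:
  S = 89
  U = 105
  H = 141 − 6·89 − 105 = -498
  W = 179 − 5·89 + 4·105 − 5·(-498) = 2644
Option 2 (S := 96):
  S = 96
  U = 105
  H = 141 − 6·96 − 105 = -540
  W = 179 − 5·96 + 4·105 − 5·(-540) = 2819
Change in W: 2819 − 2644 = 175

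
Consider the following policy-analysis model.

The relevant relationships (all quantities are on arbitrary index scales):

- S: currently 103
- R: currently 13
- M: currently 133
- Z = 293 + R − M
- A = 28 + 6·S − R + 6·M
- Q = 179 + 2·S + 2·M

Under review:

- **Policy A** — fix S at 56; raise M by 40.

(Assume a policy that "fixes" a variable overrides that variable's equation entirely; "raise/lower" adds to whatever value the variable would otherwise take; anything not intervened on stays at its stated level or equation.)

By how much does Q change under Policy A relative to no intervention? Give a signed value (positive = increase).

Baseline:
  S = 103
  M = 133
  Q = 179 + 2·103 + 2·133 = 651
Policy A (S := 56, M + 40):
  S = 56
  M = 133 + 40 = 173
  Q = 179 + 2·56 + 2·173 = 637
Change in Q: 637 − 651 = -14

-14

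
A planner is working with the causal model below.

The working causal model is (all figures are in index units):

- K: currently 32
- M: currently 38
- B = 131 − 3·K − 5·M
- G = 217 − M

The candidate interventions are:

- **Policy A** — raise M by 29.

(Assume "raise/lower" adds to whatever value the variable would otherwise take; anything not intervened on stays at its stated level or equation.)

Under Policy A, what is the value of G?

Policy A (M + 29):
  M = 38 + 29 = 67
  G = 217 − 67 = 150

150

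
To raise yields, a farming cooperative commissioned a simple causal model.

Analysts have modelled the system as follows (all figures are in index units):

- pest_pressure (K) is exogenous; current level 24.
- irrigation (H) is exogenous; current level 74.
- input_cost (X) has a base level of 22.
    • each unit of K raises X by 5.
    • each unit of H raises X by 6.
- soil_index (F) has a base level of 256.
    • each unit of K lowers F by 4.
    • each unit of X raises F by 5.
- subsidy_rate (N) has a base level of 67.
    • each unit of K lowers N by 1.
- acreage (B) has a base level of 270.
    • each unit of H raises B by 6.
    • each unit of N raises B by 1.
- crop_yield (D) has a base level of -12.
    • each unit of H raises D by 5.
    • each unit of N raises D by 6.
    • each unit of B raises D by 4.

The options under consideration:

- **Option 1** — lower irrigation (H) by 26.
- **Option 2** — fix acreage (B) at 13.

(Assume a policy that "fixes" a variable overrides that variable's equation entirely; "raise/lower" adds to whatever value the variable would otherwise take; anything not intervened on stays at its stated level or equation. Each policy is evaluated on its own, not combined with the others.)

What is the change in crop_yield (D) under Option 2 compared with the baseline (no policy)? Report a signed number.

Baseline:
  K = 24
  H = 74
  N = 67 − 24 = 43
  B = 270 + 6·74 + 43 = 757
  D = -12 + 5·74 + 6·43 + 4·757 = 3644
Option 2 (B := 13):
  K = 24
  H = 74
  N = 67 − 24 = 43
  B = 13
  D = -12 + 5·74 + 6·43 + 4·13 = 668
Change in D: 668 − 3644 = -2976

-2976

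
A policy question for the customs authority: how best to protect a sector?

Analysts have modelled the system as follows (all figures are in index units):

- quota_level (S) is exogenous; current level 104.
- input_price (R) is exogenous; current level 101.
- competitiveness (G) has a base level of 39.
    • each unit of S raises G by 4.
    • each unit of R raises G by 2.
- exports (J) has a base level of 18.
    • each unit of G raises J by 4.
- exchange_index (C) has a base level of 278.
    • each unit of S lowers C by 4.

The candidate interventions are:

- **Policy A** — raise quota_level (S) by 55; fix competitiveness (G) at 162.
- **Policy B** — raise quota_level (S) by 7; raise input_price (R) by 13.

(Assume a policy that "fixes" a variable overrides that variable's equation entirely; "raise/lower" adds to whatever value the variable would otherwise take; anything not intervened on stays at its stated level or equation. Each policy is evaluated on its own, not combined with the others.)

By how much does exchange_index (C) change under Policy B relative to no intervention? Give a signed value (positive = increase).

Baseline:
  S = 104
  C = 278 − 4·104 = -138
Policy B (S + 7, R + 13):
  S = 104 + 7 = 111
  C = 278 − 4·111 = -166
Change in C: -166 − (-138) = -28

-28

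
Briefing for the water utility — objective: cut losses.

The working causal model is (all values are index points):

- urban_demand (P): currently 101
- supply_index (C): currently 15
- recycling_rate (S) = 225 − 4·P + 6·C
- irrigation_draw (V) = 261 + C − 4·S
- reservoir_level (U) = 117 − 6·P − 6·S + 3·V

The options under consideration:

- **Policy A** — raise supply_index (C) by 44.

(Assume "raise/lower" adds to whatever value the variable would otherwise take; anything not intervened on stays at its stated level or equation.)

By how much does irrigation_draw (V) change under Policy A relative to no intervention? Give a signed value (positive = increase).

Baseline:
  P = 101
  C = 15
  S = 225 − 4·101 + 6·15 = -89
  V = 261 + 15 − 4·(-89) = 632
Policy A (C + 44):
  P = 101
  C = 15 + 44 = 59
  S = 225 − 4·101 + 6·59 = 175
  V = 261 + 59 − 4·175 = -380
Change in V: -380 − 632 = -1012

-1012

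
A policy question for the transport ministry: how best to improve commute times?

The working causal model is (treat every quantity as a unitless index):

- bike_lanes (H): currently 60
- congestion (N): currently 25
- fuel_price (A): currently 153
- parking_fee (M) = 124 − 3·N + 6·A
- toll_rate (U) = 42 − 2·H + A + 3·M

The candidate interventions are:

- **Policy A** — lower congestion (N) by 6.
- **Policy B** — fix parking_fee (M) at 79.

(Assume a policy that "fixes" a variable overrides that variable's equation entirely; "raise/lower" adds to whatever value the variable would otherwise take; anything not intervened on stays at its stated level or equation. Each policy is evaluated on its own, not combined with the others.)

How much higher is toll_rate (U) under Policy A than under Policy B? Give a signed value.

2718

Policy A (N − 6):
  H = 60
  N = 25 − 6 = 19
  A = 153
  M = 124 − 3·19 + 6·153 = 985
  U = 42 − 2·60 + 153 + 3·985 = 3030
Policy B (M := 79):
  H = 60
  N = 25
  A = 153
  M = 79
  U = 42 − 2·60 + 153 + 3·79 = 312
U: 3030 − 312 = 2718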